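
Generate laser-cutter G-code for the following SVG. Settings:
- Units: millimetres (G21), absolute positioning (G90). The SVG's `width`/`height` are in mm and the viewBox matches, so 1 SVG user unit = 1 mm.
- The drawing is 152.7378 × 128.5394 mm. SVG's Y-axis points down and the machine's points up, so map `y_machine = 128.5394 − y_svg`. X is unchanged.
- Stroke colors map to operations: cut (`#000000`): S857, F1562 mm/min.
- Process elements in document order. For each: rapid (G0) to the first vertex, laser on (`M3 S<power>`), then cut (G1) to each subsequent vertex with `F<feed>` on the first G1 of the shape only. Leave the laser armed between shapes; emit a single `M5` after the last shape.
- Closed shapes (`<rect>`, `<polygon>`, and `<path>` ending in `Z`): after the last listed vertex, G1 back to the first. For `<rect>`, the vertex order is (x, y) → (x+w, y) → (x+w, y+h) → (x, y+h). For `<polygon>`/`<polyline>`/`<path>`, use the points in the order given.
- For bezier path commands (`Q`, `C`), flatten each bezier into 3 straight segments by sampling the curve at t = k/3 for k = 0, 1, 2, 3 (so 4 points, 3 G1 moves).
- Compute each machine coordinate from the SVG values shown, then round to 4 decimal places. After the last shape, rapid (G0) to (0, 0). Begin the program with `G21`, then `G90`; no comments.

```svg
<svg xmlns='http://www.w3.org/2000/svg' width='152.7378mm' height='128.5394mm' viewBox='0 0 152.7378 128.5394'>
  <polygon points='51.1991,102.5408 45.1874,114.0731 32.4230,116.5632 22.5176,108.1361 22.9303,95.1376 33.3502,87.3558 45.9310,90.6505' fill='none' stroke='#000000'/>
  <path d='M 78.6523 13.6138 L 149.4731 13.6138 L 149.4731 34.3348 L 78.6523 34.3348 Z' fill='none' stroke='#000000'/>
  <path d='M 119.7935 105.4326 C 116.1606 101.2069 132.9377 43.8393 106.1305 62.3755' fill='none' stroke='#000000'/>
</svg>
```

G21
G90
G0 X51.1991 Y25.9986
M3 S857
G1 X45.1874 Y14.4663 F1562
G1 X32.4230 Y11.9762
G1 X22.5176 Y20.4033
G1 X22.9303 Y33.4018
G1 X33.3502 Y41.1836
G1 X45.9310 Y37.8889
G1 X51.1991 Y25.9986
G0 X78.6523 Y114.9256
M3 S857
G1 X149.4731 Y114.9256 F1562
G1 X149.4731 Y94.2046
G1 X78.6523 Y94.2046
G1 X78.6523 Y114.9256
G0 X119.7935 Y23.1068
M3 S857
G1 X120.5938 Y40.2670 F1562
G1 X120.7798 Y64.1783
G1 X106.1305 Y66.1639
M5
G0 X0.0000 Y0.0000

1 u = 1 mm; y_m = 128.5394 − y.

[1] `<polygon>` regular polygon, #000000→cut S857 F1562: (51.1991,25.9986) → (45.1874,14.4663) → (32.4230,11.9762) → (22.5176,20.4033) → (22.9303,33.4018) → (33.3502,41.1836) → (45.9310,37.8889) → (51.1991,25.9986) (closed)

[2] `<path>` rectangle, #000000→cut S857 F1562: (78.6523,114.9256) → (149.4731,114.9256) → (149.4731,94.2046) → (78.6523,94.2046) → (78.6523,114.9256) (closed)

[3] `<path>` cubic bezier, #000000→cut S857 F1562: (119.7935,23.1068) → (120.5938,40.2670) → (120.7798,64.1783) → (106.1305,66.1639)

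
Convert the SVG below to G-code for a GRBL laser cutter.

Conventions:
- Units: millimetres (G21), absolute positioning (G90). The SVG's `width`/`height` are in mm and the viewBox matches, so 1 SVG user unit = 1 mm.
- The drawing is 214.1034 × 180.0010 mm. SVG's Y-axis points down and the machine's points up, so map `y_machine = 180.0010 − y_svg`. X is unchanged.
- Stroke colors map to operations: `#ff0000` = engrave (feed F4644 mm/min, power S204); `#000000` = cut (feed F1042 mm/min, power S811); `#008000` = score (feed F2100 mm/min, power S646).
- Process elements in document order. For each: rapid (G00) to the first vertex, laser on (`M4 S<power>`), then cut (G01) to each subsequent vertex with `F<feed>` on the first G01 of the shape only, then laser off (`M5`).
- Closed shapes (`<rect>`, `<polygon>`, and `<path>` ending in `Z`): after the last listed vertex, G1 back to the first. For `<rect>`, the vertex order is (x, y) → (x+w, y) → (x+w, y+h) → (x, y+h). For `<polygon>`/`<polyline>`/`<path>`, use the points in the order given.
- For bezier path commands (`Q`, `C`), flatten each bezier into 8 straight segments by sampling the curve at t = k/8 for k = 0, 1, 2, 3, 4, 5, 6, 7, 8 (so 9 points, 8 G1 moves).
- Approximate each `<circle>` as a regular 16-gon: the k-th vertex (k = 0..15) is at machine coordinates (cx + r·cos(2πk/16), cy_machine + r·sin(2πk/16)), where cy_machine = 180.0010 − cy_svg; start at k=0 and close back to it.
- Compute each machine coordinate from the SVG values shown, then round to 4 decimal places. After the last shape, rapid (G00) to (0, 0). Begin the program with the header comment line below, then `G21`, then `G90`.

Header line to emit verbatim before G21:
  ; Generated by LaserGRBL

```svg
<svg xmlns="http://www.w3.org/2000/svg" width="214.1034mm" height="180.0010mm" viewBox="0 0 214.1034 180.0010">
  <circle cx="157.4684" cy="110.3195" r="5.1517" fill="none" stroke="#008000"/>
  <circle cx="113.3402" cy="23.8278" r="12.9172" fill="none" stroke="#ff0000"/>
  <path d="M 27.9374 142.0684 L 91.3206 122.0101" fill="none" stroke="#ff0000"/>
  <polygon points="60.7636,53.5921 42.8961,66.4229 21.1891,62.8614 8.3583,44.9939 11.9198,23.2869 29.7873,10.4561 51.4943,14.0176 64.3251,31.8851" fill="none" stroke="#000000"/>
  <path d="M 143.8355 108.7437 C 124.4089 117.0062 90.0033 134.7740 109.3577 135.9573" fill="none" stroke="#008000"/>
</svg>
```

; Generated by LaserGRBL
G21
G90
G00 X162.6201 Y69.6815
M4 S646
G01 X162.2280 Y71.6530 F2100
G01 X161.1112 Y73.3243
G01 X159.4399 Y74.4411
G01 X157.4684 Y74.8332
G01 X155.4969 Y74.4411
G01 X153.8256 Y73.3243
G01 X152.7088 Y71.6530
G01 X152.3167 Y69.6815
G01 X152.7088 Y67.7100
G01 X153.8256 Y66.0387
G01 X155.4969 Y64.9219
G01 X157.4684 Y64.5298
G01 X159.4399 Y64.9219
G01 X161.1112 Y66.0387
G01 X162.2280 Y67.7100
G01 X162.6201 Y69.6815
M5
G00 X126.2574 Y156.1732
M4 S204
G01 X125.2741 Y161.1164 F4644
G01 X122.4740 Y165.3070
G01 X118.2834 Y168.1071
G01 X113.3402 Y169.0904
G01 X108.3970 Y168.1071
G01 X104.2064 Y165.3070
G01 X101.4063 Y161.1164
G01 X100.4230 Y156.1732
G01 X101.4063 Y151.2300
G01 X104.2064 Y147.0394
G01 X108.3970 Y144.2393
G01 X113.3402 Y143.2560
G01 X118.2834 Y144.2393
G01 X122.4740 Y147.0394
G01 X125.2741 Y151.2300
G01 X126.2574 Y156.1732
M5
G00 X27.9374 Y37.9326
M4 S204
G01 X91.3206 Y57.9909 F4644
M5
G00 X60.7636 Y126.4089
M4 S811
G01 X42.8961 Y113.5781 F1042
G01 X21.1891 Y117.1396
G01 X8.3583 Y135.0071
G01 X11.9198 Y156.7141
G01 X29.7873 Y169.5449
G01 X51.4943 Y165.9834
G01 X64.3251 Y148.1159
G01 X60.7636 Y126.4089
M5
G00 X143.8355 Y71.2573
M4 S646
G01 X135.9826 Y67.7643 F2100
G01 X127.5310 Y63.6858
G01 X119.2862 Y59.3278
G01 X112.0537 Y54.9958
G01 X106.6391 Y50.9957
G01 X103.8479 Y47.6331
G01 X104.4855 Y45.2139
G01 X109.3577 Y44.0437
M5
G00 X0.0000 Y0.0000

viewBox `0 0 214.1034 180.0010` with mm width/height → 1 unit = 1 mm. Flip: y_m = 180.0010 − y_svg.

**Shape 1** — `<circle>` circle, stroke `#008000` → score (S646, F2100). Machine vertices: (162.6201,69.6815) → (162.2280,71.6530) → (161.1112,73.3243) → (159.4399,74.4411) → (157.4684,74.8332) → (155.4969,74.4411) → (153.8256,73.3243) → (152.7088,71.6530) → (152.3167,69.6815) → (152.7088,67.7100) → (153.8256,66.0387) → (155.4969,64.9219) → (157.4684,64.5298) → (159.4399,64.9219) → (161.1112,66.0387) → (162.2280,67.7100) → (162.6201,69.6815). Closed: final G1 returns to the first vertex.

**Shape 2** — `<circle>` circle, stroke `#ff0000` → engrave (S204, F4644). Machine vertices: (126.2574,156.1732) → (125.2741,161.1164) → (122.4740,165.3070) → (118.2834,168.1071) → (113.3402,169.0904) → (108.3970,168.1071) → (104.2064,165.3070) → (101.4063,161.1164) → (100.4230,156.1732) → (101.4063,151.2300) → (104.2064,147.0394) → (108.3970,144.2393) → (113.3402,143.2560) → (118.2834,144.2393) → (122.4740,147.0394) → (125.2741,151.2300) → (126.2574,156.1732). Closed: final G1 returns to the first vertex.

**Shape 3** — `<path>` line segment, stroke `#ff0000` → engrave (S204, F4644). Machine vertices: (27.9374,37.9326) → (91.3206,57.9909). Open path.

**Shape 4** — `<polygon>` regular polygon, stroke `#000000` → cut (S811, F1042). Machine vertices: (60.7636,126.4089) → (42.8961,113.5781) → (21.1891,117.1396) → (8.3583,135.0071) → (11.9198,156.7141) → (29.7873,169.5449) → (51.4943,165.9834) → (64.3251,148.1159) → (60.7636,126.4089). Closed: final G1 returns to the first vertex.

**Shape 5** — `<path>` cubic bezier, stroke `#008000` → score (S646, F2100). Control points (SVG): P0=(143.8355,108.7437), P1=(124.4089,117.0062), P2=(90.0033,134.7740), P3=(109.3577,135.9573); sampled at t=k/8. Machine vertices: (143.8355,71.2573) → (135.9826,67.7643) → (127.5310,63.6858) → (119.2862,59.3278) → (112.0537,54.9958) → (106.6391,50.9957) → (103.8479,47.6331) → (104.4855,45.2139) → (109.3577,44.0437). Open path.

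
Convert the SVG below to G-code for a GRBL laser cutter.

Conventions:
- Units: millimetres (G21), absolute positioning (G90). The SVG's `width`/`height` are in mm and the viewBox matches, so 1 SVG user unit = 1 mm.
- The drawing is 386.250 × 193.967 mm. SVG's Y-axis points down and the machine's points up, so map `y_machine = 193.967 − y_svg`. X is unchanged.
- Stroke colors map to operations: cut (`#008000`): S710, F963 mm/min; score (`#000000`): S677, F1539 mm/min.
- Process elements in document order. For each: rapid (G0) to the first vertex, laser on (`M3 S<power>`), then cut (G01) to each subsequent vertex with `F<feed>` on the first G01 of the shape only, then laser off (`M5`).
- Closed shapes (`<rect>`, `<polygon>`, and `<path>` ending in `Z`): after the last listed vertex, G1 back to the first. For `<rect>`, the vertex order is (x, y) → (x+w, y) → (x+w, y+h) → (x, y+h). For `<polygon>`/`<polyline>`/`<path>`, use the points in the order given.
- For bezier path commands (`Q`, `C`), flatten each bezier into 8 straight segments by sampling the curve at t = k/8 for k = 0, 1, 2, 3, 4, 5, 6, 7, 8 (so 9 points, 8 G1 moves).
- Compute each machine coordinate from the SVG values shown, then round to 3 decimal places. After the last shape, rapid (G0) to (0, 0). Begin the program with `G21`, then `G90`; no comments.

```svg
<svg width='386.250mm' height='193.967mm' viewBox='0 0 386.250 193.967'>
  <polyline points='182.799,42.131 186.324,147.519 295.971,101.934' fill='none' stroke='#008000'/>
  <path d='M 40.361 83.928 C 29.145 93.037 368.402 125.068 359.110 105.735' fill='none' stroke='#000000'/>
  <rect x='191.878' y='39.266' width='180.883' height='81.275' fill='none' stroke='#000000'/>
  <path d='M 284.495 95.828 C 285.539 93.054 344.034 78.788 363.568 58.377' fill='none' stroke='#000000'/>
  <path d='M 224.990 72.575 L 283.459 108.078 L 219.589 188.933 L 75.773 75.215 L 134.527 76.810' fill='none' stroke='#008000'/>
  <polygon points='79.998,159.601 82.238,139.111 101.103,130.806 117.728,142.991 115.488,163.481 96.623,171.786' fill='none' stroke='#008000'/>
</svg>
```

Since the viewBox matches the mm dimensions, user units are millimetres directly. The only transform is the Y-flip y_m = 193.967 − y_svg.

Shape 1 is a open polyline drawn with `<polyline>`. Its stroke #008000 means cut at S710, F963. After flipping Y the toolpath is (182.799,151.836) → (186.324,46.448) → (295.971,92.033).

Shape 2 is a cubic bezier drawn with `<path>`. Its stroke #000000 means score at S677, F1539. After flipping Y the toolpath is (40.361,110.039) → (51.218,105.694) → (86.740,100.070) → (138.736,94.039) → (199.014,88.470) → (259.382,84.234) → (311.648,82.202) → (347.622,83.245) → (359.110,88.232).

Shape 3 is a rectangle drawn with `<rect>`. Its stroke #000000 means score at S677, F1539. After flipping Y the toolpath is (191.878,154.701) → (372.761,154.701) → (372.761,73.426) → (191.878,73.426) → (191.878,154.701), returning to the start.

Shape 4 is a cubic bezier drawn with `<path>`. Its stroke #000000 means score at S677, F1539. After flipping Y the toolpath is (284.495,98.139) → (287.391,99.707) → (294.544,102.291) → (304.822,105.826) → (317.098,110.251) → (330.240,115.502) → (343.119,121.517) → (354.605,128.234) → (363.568,135.590).

Shape 5 is a open polyline drawn with `<path>`. Its stroke #008000 means cut at S710, F963. After flipping Y the toolpath is (224.990,121.392) → (283.459,85.889) → (219.589,5.034) → (75.773,118.752) → (134.527,117.157).

Shape 6 is a regular polygon drawn with `<polygon>`. Its stroke #008000 means cut at S710, F963. After flipping Y the toolpath is (79.998,34.366) → (82.238,54.856) → (101.103,63.161) → (117.728,50.976) → (115.488,30.486) → (96.623,22.181) → (79.998,34.366), returning to the start.

G21
G90
G0 X182.799 Y151.836
M3 S710
G01 X186.324 Y46.448 F963
G01 X295.971 Y92.033
M5
G0 X40.361 Y110.039
M3 S677
G01 X51.218 Y105.694 F1539
G01 X86.740 Y100.070
G01 X138.736 Y94.039
G01 X199.014 Y88.470
G01 X259.382 Y84.234
G01 X311.648 Y82.202
G01 X347.622 Y83.245
G01 X359.110 Y88.232
M5
G0 X191.878 Y154.701
M3 S677
G01 X372.761 Y154.701 F1539
G01 X372.761 Y73.426
G01 X191.878 Y73.426
G01 X191.878 Y154.701
M5
G0 X284.495 Y98.139
M3 S677
G01 X287.391 Y99.707 F1539
G01 X294.544 Y102.291
G01 X304.822 Y105.826
G01 X317.098 Y110.251
G01 X330.240 Y115.502
G01 X343.119 Y121.517
G01 X354.605 Y128.234
G01 X363.568 Y135.590
M5
G0 X224.990 Y121.392
M3 S710
G01 X283.459 Y85.889 F963
G01 X219.589 Y5.034
G01 X75.773 Y118.752
G01 X134.527 Y117.157
M5
G0 X79.998 Y34.366
M3 S710
G01 X82.238 Y54.856 F963
G01 X101.103 Y63.161
G01 X117.728 Y50.976
G01 X115.488 Y30.486
G01 X96.623 Y22.181
G01 X79.998 Y34.366
M5
G0 X0.000 Y0.000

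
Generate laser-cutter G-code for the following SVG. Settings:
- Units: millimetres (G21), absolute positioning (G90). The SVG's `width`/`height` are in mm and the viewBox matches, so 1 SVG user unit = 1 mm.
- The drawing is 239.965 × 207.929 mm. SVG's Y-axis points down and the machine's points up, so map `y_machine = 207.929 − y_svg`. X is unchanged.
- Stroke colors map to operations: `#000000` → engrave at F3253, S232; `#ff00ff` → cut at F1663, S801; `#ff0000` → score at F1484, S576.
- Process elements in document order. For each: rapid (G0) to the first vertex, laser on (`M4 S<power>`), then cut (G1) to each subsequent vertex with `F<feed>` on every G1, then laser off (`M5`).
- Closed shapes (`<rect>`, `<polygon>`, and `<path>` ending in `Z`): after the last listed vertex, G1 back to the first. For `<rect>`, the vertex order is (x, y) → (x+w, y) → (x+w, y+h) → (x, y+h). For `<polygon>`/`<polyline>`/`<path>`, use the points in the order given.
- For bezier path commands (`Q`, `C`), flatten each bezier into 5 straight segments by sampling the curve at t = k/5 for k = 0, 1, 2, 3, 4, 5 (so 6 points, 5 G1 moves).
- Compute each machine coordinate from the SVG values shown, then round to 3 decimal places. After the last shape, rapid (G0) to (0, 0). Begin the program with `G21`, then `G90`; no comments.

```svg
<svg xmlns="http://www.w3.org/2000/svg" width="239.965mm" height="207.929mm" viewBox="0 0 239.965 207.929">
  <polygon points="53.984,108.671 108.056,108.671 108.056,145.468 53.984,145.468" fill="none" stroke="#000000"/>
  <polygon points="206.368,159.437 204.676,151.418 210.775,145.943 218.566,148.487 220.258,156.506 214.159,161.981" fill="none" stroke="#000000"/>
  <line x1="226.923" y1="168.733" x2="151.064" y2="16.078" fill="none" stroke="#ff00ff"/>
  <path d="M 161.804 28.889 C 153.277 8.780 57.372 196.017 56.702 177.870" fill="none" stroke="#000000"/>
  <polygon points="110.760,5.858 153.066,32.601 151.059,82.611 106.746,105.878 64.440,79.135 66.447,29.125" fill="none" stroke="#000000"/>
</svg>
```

G21
G90
G0 X53.984 Y99.258
M4 S232
G1 X108.056 Y99.258 F3253
G1 X108.056 Y62.461 F3253
G1 X53.984 Y62.461 F3253
G1 X53.984 Y99.258 F3253
M5
G0 X206.368 Y48.492
M4 S232
G1 X204.676 Y56.511 F3253
G1 X210.775 Y61.986 F3253
G1 X218.566 Y59.442 F3253
G1 X220.258 Y51.423 F3253
G1 X214.159 Y45.948 F3253
G1 X206.368 Y48.492 F3253
M5
G0 X226.923 Y39.196
M4 S801
G1 X151.064 Y191.851 F1663
M5
G0 X161.804 Y179.040
M4 S232
G1 X147.663 Y169.526 F3253
G1 X121.317 Y130.059 F3253
G1 X91.532 Y80.452 F3253
G1 X67.071 Y40.515 F3253
G1 X56.702 Y30.059 F3253
M5
G0 X110.760 Y202.071
M4 S232
G1 X153.066 Y175.328 F3253
G1 X151.059 Y125.318 F3253
G1 X106.746 Y102.051 F3253
G1 X64.440 Y128.794 F3253
G1 X66.447 Y178.804 F3253
G1 X110.760 Y202.071 F3253
M5
G0 X0.000 Y0.000

Since the viewBox matches the mm dimensions, user units are millimetres directly. The only transform is the Y-flip y_m = 207.929 − y_svg.

Shape 1 is a rectangle drawn with `<polygon>`. Its stroke #000000 means engrave at S232, F3253. After flipping Y the toolpath is (53.984,99.258) → (108.056,99.258) → (108.056,62.461) → (53.984,62.461) → (53.984,99.258), returning to the start.

Shape 2 is a regular polygon drawn with `<polygon>`. Its stroke #000000 means engrave at S232, F3253. After flipping Y the toolpath is (206.368,48.492) → (204.676,56.511) → (210.775,61.986) → (218.566,59.442) → (220.258,51.423) → (214.159,45.948) → (206.368,48.492), returning to the start.

Shape 3 is a line segment drawn with `<line>`. Its stroke #ff00ff means cut at S801, F1663. After flipping Y the toolpath is (226.923,39.196) → (151.064,191.851).

Shape 4 is a cubic bezier drawn with `<path>`. Its stroke #000000 means engrave at S232, F3253. After flipping Y the toolpath is (161.804,179.040) → (147.663,169.526) → (121.317,130.059) → (91.532,80.452) → (67.071,40.515) → (56.702,30.059).

Shape 5 is a regular polygon drawn with `<polygon>`. Its stroke #000000 means engrave at S232, F3253. After flipping Y the toolpath is (110.760,202.071) → (153.066,175.328) → (151.059,125.318) → (106.746,102.051) → (64.440,128.794) → (66.447,178.804) → (110.760,202.071), returning to the start.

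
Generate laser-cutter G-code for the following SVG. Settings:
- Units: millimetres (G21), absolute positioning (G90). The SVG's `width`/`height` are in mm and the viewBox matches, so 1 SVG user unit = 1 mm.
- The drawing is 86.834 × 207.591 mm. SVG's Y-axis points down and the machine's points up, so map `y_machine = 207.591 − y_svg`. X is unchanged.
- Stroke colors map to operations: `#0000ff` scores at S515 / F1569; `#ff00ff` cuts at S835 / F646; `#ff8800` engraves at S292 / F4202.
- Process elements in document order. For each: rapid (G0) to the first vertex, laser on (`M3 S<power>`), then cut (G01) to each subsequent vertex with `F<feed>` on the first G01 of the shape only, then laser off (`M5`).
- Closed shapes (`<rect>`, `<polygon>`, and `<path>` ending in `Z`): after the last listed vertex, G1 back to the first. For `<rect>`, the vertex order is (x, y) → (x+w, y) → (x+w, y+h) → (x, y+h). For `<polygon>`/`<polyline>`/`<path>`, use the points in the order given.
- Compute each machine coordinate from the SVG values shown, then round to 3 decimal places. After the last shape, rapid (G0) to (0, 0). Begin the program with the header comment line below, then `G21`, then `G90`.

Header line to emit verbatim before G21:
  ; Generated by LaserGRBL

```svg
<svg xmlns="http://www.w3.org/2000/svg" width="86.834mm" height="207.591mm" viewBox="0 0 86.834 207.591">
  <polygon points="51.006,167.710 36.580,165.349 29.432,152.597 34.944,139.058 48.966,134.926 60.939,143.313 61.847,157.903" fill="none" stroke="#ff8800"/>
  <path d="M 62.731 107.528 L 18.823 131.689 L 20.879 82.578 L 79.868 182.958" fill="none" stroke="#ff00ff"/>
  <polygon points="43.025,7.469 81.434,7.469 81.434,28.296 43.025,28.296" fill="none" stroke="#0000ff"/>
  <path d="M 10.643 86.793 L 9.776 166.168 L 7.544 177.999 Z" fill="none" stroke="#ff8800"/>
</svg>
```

viewBox `0 0 86.834 207.591` with mm width/height → 1 unit = 1 mm. Flip: y_m = 207.591 − y_svg.

**Shape 1** — `<polygon>` regular polygon, stroke `#ff8800` → engrave (S292, F4202). Machine vertices: (51.006,39.881) → (36.580,42.242) → (29.432,54.994) → (34.944,68.533) → (48.966,72.665) → (60.939,64.278) → (61.847,49.688) → (51.006,39.881). Closed: final G1 returns to the first vertex.

**Shape 2** — `<path>` open polyline, stroke `#ff00ff` → cut (S835, F646). Machine vertices: (62.731,100.063) → (18.823,75.902) → (20.879,125.013) → (79.868,24.633). Open path.

**Shape 3** — `<polygon>` rectangle, stroke `#0000ff` → score (S515, F1569). Machine vertices: (43.025,200.122) → (81.434,200.122) → (81.434,179.295) → (43.025,179.295) → (43.025,200.122). Closed: final G1 returns to the first vertex.

**Shape 4** — `<path>` closed polygon, stroke `#ff8800` → engrave (S292, F4202). Machine vertices: (10.643,120.798) → (9.776,41.423) → (7.544,29.592) → (10.643,120.798). Closed: final G1 returns to the first vertex.

; Generated by LaserGRBL
G21
G90
G0 X51.006 Y39.881
M3 S292
G01 X36.580 Y42.242 F4202
G01 X29.432 Y54.994
G01 X34.944 Y68.533
G01 X48.966 Y72.665
G01 X60.939 Y64.278
G01 X61.847 Y49.688
G01 X51.006 Y39.881
M5
G0 X62.731 Y100.063
M3 S835
G01 X18.823 Y75.902 F646
G01 X20.879 Y125.013
G01 X79.868 Y24.633
M5
G0 X43.025 Y200.122
M3 S515
G01 X81.434 Y200.122 F1569
G01 X81.434 Y179.295
G01 X43.025 Y179.295
G01 X43.025 Y200.122
M5
G0 X10.643 Y120.798
M3 S292
G01 X9.776 Y41.423 F4202
G01 X7.544 Y29.592
G01 X10.643 Y120.798
M5
G0 X0.000 Y0.000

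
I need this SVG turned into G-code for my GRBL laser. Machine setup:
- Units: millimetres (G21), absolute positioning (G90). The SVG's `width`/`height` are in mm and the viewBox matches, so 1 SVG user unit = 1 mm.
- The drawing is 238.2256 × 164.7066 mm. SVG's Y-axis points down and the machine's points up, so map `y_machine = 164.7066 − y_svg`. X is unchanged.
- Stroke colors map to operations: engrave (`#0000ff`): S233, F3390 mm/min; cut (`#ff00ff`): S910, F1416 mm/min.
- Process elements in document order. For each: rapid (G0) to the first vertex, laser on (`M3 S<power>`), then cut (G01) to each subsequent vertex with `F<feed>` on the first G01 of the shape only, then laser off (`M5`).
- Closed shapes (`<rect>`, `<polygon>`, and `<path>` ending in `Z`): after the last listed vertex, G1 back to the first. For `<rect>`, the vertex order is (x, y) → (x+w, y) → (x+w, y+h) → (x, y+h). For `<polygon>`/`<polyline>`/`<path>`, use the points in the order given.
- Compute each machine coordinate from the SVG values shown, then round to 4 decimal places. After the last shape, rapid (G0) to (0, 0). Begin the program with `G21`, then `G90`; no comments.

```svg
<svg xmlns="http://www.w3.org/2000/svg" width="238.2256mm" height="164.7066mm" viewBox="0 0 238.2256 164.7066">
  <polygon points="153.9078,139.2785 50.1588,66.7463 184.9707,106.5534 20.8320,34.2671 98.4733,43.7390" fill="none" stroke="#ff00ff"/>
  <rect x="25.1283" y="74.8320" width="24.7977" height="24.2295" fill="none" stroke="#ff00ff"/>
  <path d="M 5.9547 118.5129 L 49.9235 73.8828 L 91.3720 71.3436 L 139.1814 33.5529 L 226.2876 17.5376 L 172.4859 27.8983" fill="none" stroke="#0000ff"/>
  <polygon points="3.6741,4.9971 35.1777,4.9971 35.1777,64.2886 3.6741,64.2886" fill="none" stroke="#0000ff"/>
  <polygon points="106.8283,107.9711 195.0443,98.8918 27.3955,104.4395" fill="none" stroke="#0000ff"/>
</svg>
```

1 u = 1 mm; y_m = 164.7066 − y.

[1] `<polygon>` closed polygon, #ff00ff→cut S910 F1416: (153.9078,25.4281) → (50.1588,97.9603) → (184.9707,58.1532) → (20.8320,130.4395) → (98.4733,120.9676) → (153.9078,25.4281) (closed)

[2] `<rect>` rectangle, #ff00ff→cut S910 F1416: (25.1283,89.8746) → (49.9260,89.8746) → (49.9260,65.6451) → (25.1283,65.6451) → (25.1283,89.8746) (closed)

[3] `<path>` open polyline, #0000ff→engrave S233 F3390: (5.9547,46.1937) → (49.9235,90.8238) → (91.3720,93.3630) → (139.1814,131.1537) → (226.2876,147.1690) → (172.4859,136.8083)

[4] `<polygon>` rectangle, #0000ff→engrave S233 F3390: (3.6741,159.7095) → (35.1777,159.7095) → (35.1777,100.4180) → (3.6741,100.4180) → (3.6741,159.7095) (closed)

[5] `<polygon>` closed polygon, #0000ff→engrave S233 F3390: (106.8283,56.7355) → (195.0443,65.8148) → (27.3955,60.2671) → (106.8283,56.7355) (closed)

G21
G90
G0 X153.9078 Y25.4281
M3 S910
G01 X50.1588 Y97.9603 F1416
G01 X184.9707 Y58.1532
G01 X20.8320 Y130.4395
G01 X98.4733 Y120.9676
G01 X153.9078 Y25.4281
M5
G0 X25.1283 Y89.8746
M3 S910
G01 X49.9260 Y89.8746 F1416
G01 X49.9260 Y65.6451
G01 X25.1283 Y65.6451
G01 X25.1283 Y89.8746
M5
G0 X5.9547 Y46.1937
M3 S233
G01 X49.9235 Y90.8238 F3390
G01 X91.3720 Y93.3630
G01 X139.1814 Y131.1537
G01 X226.2876 Y147.1690
G01 X172.4859 Y136.8083
M5
G0 X3.6741 Y159.7095
M3 S233
G01 X35.1777 Y159.7095 F3390
G01 X35.1777 Y100.4180
G01 X3.6741 Y100.4180
G01 X3.6741 Y159.7095
M5
G0 X106.8283 Y56.7355
M3 S233
G01 X195.0443 Y65.8148 F3390
G01 X27.3955 Y60.2671
G01 X106.8283 Y56.7355
M5
G0 X0.0000 Y0.0000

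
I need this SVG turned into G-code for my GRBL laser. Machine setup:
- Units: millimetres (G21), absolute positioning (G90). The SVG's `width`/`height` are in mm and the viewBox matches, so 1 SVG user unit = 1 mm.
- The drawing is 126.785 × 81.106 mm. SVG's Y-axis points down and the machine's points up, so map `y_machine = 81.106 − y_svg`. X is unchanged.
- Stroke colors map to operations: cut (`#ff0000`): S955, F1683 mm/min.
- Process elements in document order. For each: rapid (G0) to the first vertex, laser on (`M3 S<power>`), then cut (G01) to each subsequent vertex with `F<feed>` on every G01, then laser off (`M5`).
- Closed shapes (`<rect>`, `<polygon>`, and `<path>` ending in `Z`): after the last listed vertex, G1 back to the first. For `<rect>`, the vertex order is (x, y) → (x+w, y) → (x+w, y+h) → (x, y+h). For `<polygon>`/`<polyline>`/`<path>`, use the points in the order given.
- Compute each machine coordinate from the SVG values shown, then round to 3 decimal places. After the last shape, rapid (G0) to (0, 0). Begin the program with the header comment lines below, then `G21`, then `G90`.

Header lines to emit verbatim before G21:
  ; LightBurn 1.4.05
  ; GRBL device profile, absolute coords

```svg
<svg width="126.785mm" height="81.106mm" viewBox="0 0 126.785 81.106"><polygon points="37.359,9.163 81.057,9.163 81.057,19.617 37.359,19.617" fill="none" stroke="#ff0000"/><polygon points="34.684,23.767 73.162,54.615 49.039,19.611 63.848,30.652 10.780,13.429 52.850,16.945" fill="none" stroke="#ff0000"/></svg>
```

viewBox `0 0 126.785 81.106` with mm width/height → 1 unit = 1 mm. Flip: y_m = 81.106 − y_svg.

**Shape 1** — `<polygon>` rectangle, stroke `#ff0000` → cut (S955, F1683). Machine vertices: (37.359,71.943) → (81.057,71.943) → (81.057,61.489) → (37.359,61.489) → (37.359,71.943). Closed: final G1 returns to the first vertex.

**Shape 2** — `<polygon>` closed polygon, stroke `#ff0000` → cut (S955, F1683). Machine vertices: (34.684,57.339) → (73.162,26.491) → (49.039,61.495) → (63.848,50.454) → (10.780,67.677) → (52.850,64.161) → (34.684,57.339). Closed: final G1 returns to the first vertex.

; LightBurn 1.4.05
; GRBL device profile, absolute coords
G21
G90
G0 X37.359 Y71.943
M3 S955
G01 X81.057 Y71.943 F1683
G01 X81.057 Y61.489 F1683
G01 X37.359 Y61.489 F1683
G01 X37.359 Y71.943 F1683
M5
G0 X34.684 Y57.339
M3 S955
G01 X73.162 Y26.491 F1683
G01 X49.039 Y61.495 F1683
G01 X63.848 Y50.454 F1683
G01 X10.780 Y67.677 F1683
G01 X52.850 Y64.161 F1683
G01 X34.684 Y57.339 F1683
M5
G0 X0.000 Y0.000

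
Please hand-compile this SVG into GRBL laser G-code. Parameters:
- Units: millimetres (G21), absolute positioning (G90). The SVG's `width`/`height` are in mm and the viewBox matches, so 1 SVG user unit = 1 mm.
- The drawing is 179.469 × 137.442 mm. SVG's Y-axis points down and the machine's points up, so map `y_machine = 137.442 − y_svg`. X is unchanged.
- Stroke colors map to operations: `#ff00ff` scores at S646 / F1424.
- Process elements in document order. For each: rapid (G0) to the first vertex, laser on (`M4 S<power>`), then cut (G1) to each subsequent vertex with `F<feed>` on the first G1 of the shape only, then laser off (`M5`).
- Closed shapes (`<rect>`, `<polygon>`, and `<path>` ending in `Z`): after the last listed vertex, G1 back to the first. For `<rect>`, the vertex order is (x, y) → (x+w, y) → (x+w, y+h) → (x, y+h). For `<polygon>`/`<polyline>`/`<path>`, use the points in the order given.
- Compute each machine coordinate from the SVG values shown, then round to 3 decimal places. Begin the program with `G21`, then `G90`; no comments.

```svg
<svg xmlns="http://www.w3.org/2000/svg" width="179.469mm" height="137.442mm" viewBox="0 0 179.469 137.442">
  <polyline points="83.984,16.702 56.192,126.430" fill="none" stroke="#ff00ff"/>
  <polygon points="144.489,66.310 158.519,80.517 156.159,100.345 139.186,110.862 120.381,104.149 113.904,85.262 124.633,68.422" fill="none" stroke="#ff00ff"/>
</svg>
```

G21
G90
G0 X83.984 Y120.740
M4 S646
G1 X56.192 Y11.012 F1424
M5
G0 X144.489 Y71.132
M4 S646
G1 X158.519 Y56.925 F1424
G1 X156.159 Y37.097
G1 X139.186 Y26.580
G1 X120.381 Y33.293
G1 X113.904 Y52.180
G1 X124.633 Y69.020
G1 X144.489 Y71.132
M5

viewBox `0 0 179.469 137.442` with mm width/height → 1 unit = 1 mm. Flip: y_m = 137.442 − y_svg.

**Shape 1** — `<polyline>` line segment, stroke `#ff00ff` → score (S646, F1424). Machine vertices: (83.984,120.740) → (56.192,11.012). Open path.

**Shape 2** — `<polygon>` regular polygon, stroke `#ff00ff` → score (S646, F1424). Machine vertices: (144.489,71.132) → (158.519,56.925) → (156.159,37.097) → (139.186,26.580) → (120.381,33.293) → (113.904,52.180) → (124.633,69.020) → (144.489,71.132). Closed: final G1 returns to the first vertex.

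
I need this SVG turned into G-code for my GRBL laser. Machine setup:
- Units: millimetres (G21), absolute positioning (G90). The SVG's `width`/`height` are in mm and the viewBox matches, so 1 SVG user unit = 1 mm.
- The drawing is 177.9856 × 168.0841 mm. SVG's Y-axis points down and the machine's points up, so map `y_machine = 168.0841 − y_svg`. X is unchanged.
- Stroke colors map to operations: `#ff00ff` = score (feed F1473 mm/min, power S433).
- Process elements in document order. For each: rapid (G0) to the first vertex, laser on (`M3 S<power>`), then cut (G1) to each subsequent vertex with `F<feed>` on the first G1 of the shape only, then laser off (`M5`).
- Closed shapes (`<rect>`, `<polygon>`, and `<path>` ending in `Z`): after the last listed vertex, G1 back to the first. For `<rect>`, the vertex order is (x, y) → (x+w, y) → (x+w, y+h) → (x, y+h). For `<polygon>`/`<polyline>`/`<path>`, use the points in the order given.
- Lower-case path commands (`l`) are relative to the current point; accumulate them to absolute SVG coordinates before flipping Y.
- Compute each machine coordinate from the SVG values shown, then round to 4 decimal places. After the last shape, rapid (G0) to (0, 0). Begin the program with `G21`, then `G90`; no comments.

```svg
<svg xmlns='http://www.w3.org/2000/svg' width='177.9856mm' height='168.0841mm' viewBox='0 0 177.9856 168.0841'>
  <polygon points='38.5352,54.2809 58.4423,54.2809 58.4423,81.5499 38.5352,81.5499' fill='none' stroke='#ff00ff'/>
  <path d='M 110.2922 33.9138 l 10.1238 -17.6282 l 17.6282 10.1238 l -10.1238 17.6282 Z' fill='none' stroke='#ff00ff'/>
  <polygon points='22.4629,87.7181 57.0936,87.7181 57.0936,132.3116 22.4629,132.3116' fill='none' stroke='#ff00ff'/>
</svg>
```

G21
G90
G0 X38.5352 Y113.8032
M3 S433
G1 X58.4423 Y113.8032 F1473
G1 X58.4423 Y86.5342
G1 X38.5352 Y86.5342
G1 X38.5352 Y113.8032
M5
G0 X110.2922 Y134.1703
M3 S433
G1 X120.4160 Y151.7985 F1473
G1 X138.0442 Y141.6747
G1 X127.9204 Y124.0465
G1 X110.2922 Y134.1703
M5
G0 X22.4629 Y80.3660
M3 S433
G1 X57.0936 Y80.3660 F1473
G1 X57.0936 Y35.7725
G1 X22.4629 Y35.7725
G1 X22.4629 Y80.3660
M5
G0 X0.0000 Y0.0000

1 u = 1 mm; y_m = 168.0841 − y.

[1] `<polygon>` rectangle, #ff00ff→score S433 F1473: (38.5352,113.8032) → (58.4423,113.8032) → (58.4423,86.5342) → (38.5352,86.5342) → (38.5352,113.8032) (closed)

[2] `<path>` regular polygon, #ff00ff→score S433 F1473: (110.2922,134.1703) → (120.4160,151.7985) → (138.0442,141.6747) → (127.9204,124.0465) → (110.2922,134.1703) (closed)

[3] `<polygon>` rectangle, #ff00ff→score S433 F1473: (22.4629,80.3660) → (57.0936,80.3660) → (57.0936,35.7725) → (22.4629,35.7725) → (22.4629,80.3660) (closed)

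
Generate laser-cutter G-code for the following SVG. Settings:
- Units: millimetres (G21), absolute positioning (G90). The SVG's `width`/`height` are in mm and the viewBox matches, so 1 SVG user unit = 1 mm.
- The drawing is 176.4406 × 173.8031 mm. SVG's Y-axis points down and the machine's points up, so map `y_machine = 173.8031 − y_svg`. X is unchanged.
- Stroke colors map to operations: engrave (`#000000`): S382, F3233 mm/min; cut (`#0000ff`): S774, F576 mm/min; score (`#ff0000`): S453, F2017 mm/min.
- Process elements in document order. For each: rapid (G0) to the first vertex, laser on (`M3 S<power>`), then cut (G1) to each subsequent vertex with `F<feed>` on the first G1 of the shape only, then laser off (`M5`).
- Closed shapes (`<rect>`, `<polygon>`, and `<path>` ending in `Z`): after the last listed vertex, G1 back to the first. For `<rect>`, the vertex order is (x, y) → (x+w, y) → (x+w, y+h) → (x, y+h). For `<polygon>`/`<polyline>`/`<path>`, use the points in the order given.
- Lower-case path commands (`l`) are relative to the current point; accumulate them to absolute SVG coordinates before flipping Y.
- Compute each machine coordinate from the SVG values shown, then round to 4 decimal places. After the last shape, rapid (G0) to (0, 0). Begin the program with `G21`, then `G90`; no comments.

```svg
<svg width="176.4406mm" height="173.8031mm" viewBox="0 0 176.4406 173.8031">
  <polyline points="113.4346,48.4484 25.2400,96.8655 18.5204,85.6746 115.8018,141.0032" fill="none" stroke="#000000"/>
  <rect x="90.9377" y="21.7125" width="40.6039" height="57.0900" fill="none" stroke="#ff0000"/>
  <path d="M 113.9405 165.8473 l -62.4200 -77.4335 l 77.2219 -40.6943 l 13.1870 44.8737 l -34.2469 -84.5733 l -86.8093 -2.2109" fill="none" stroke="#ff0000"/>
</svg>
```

G21
G90
G0 X113.4346 Y125.3547
M3 S382
G1 X25.2400 Y76.9376 F3233
G1 X18.5204 Y88.1285
G1 X115.8018 Y32.7999
M5
G0 X90.9377 Y152.0906
M3 S453
G1 X131.5416 Y152.0906 F2017
G1 X131.5416 Y95.0006
G1 X90.9377 Y95.0006
G1 X90.9377 Y152.0906
M5
G0 X113.9405 Y7.9558
M3 S453
G1 X51.5205 Y85.3893 F2017
G1 X128.7424 Y126.0836
G1 X141.9294 Y81.2099
G1 X107.6825 Y165.7832
G1 X20.8732 Y167.9941
M5
G0 X0.0000 Y0.0000

viewBox `0 0 176.4406 173.8031` with mm width/height → 1 unit = 1 mm. Flip: y_m = 173.8031 − y_svg.

**Shape 1** — `<polyline>` open polyline, stroke `#000000` → engrave (S382, F3233). Machine vertices: (113.4346,125.3547) → (25.2400,76.9376) → (18.5204,88.1285) → (115.8018,32.7999). Open path.

**Shape 2** — `<rect>` rectangle, stroke `#ff0000` → score (S453, F2017). Machine vertices: (90.9377,152.0906) → (131.5416,152.0906) → (131.5416,95.0006) → (90.9377,95.0006) → (90.9377,152.0906). Closed: final G1 returns to the first vertex.

**Shape 3** — `<path>` open polyline, stroke `#ff0000` → score (S453, F2017). Machine vertices: (113.9405,7.9558) → (51.5205,85.3893) → (128.7424,126.0836) → (141.9294,81.2099) → (107.6825,165.7832) → (20.8732,167.9941). Open path.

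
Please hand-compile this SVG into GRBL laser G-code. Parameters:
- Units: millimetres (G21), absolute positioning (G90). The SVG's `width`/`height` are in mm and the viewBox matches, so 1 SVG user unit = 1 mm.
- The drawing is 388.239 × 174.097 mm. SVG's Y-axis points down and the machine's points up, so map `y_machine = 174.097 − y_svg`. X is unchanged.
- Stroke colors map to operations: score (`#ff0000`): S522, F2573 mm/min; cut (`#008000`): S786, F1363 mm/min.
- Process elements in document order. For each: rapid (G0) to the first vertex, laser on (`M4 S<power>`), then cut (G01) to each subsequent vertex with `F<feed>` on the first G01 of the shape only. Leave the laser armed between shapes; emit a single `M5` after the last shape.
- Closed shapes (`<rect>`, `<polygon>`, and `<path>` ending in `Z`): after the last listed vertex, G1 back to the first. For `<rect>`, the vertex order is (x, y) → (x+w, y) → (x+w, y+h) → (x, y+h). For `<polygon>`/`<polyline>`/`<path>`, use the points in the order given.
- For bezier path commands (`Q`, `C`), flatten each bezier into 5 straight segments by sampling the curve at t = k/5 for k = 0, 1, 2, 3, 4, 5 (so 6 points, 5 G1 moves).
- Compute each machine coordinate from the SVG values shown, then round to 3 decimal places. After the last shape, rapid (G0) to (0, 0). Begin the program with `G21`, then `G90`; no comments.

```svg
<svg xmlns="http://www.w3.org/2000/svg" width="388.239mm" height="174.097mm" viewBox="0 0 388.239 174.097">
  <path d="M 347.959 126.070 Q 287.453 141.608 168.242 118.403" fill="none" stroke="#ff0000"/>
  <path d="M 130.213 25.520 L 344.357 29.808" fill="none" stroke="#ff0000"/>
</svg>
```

G21
G90
G0 X347.959 Y48.027
M4 S522
G01 X321.408 Y43.362 F2573
G01 X290.161 Y41.795
G01 X254.218 Y43.329
G01 X213.578 Y47.962
G01 X168.242 Y55.694
G0 X130.213 Y148.577
M4 S522
G01 X344.357 Y144.289 F2573
M5
G0 X0.000 Y0.000

viewBox `0 0 388.239 174.097` with mm width/height → 1 unit = 1 mm. Flip: y_m = 174.097 − y_svg.

**Shape 1** — `<path>` quadratic bezier, stroke `#ff0000` → score (S522, F2573). Control points (SVG): P0=(347.959,126.070), P1=(287.453,141.608), P2=(168.242,118.403); sampled at t=k/5. Machine vertices: (347.959,48.027) → (321.408,43.362) → (290.161,41.795) → (254.218,43.329) → (213.578,47.962) → (168.242,55.694). Open path.

**Shape 2** — `<path>` line segment, stroke `#ff0000` → score (S522, F2573). Machine vertices: (130.213,148.577) → (344.357,144.289). Open path.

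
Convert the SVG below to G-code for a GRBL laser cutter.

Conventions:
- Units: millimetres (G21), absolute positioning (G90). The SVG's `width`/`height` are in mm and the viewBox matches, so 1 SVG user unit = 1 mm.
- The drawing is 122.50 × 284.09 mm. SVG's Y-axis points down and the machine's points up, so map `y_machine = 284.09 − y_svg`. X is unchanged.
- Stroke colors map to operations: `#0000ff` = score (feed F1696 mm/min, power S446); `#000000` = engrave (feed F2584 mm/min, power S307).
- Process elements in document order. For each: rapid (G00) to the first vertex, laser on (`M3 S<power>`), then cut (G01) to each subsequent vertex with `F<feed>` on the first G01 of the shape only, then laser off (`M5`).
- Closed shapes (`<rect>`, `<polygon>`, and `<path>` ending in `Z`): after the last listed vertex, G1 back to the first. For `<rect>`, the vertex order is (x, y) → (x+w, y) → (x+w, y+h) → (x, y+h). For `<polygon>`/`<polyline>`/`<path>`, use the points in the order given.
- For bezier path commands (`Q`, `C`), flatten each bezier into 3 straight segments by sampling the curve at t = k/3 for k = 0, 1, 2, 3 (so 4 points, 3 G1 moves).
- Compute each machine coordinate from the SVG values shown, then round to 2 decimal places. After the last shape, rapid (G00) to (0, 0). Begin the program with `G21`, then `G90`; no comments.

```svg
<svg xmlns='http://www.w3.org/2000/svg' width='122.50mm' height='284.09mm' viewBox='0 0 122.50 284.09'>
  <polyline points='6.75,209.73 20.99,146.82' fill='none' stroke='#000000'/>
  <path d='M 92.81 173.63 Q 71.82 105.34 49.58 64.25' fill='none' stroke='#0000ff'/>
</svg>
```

viewBox `0 0 122.50 284.09` with mm width/height → 1 unit = 1 mm. Flip: y_m = 284.09 − y_svg.

**Shape 1** — `<polyline>` line segment, stroke `#000000` → engrave (S307, F2584). Machine vertices: (6.75,74.36) → (20.99,137.27). Open path.

**Shape 2** — `<path>` quadratic bezier, stroke `#0000ff` → score (S446, F1696). Control points (SVG): P0=(92.81,173.63), P1=(71.82,105.34), P2=(49.58,64.25); sampled at t=k/3. Machine vertices: (92.81,110.46) → (78.68,152.96) → (64.27,189.42) → (49.58,219.84). Open path.

G21
G90
G00 X6.75 Y74.36
M3 S307
G01 X20.99 Y137.27 F2584
M5
G00 X92.81 Y110.46
M3 S446
G01 X78.68 Y152.96 F1696
G01 X64.27 Y189.42
G01 X49.58 Y219.84
M5
G00 X0.00 Y0.00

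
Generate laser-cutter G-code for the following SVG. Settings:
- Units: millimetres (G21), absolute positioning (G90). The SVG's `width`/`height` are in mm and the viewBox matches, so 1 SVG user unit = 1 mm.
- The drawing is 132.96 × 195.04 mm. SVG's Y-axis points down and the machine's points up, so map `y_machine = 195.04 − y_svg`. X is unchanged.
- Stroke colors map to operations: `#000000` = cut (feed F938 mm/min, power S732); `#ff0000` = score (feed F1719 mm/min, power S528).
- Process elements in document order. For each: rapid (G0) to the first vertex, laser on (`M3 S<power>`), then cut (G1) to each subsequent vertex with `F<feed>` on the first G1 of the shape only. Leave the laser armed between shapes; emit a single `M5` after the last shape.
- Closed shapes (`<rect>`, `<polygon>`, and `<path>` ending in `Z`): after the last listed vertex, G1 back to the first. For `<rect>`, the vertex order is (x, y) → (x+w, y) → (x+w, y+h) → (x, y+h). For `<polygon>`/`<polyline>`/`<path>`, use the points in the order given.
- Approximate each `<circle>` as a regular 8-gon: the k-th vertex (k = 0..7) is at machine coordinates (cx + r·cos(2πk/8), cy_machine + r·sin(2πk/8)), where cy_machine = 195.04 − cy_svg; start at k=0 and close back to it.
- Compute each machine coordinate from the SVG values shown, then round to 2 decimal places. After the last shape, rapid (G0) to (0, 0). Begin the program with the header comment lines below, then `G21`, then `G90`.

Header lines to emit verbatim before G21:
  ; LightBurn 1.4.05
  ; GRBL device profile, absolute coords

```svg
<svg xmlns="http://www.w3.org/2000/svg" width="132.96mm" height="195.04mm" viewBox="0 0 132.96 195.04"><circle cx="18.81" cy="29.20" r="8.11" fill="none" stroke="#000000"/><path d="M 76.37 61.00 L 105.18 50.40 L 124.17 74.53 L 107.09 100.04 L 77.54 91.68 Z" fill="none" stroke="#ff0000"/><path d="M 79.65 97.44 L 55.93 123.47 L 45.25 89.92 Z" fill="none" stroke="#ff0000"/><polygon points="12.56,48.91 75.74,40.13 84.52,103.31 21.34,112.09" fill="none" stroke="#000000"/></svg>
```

; LightBurn 1.4.05
; GRBL device profile, absolute coords
G21
G90
G0 X26.92 Y165.84
M3 S732
G1 X24.54 Y171.57 F938
G1 X18.81 Y173.95
G1 X13.08 Y171.57
G1 X10.70 Y165.84
G1 X13.08 Y160.11
G1 X18.81 Y157.73
G1 X24.54 Y160.11
G1 X26.92 Y165.84
G0 X76.37 Y134.04
M3 S528
G1 X105.18 Y144.64 F1719
G1 X124.17 Y120.51
G1 X107.09 Y95.00
G1 X77.54 Y103.36
G1 X76.37 Y134.04
G0 X79.65 Y97.60
M3 S528
G1 X55.93 Y71.57 F1719
G1 X45.25 Y105.12
G1 X79.65 Y97.60
G0 X12.56 Y146.13
M3 S732
G1 X75.74 Y154.91 F938
G1 X84.52 Y91.73
G1 X21.34 Y82.95
G1 X12.56 Y146.13
M5
G0 X0.00 Y0.00

Since the viewBox matches the mm dimensions, user units are millimetres directly. The only transform is the Y-flip y_m = 195.04 − y_svg.

Shape 1 is a circle drawn with `<circle>`. Its stroke #000000 means cut at S732, F938. After flipping Y the toolpath is (26.92,165.84) → (24.54,171.57) → (18.81,173.95) → (13.08,171.57) → (10.70,165.84) → (13.08,160.11) → (18.81,157.73) → (24.54,160.11) → (26.92,165.84), returning to the start.

Shape 2 is a regular polygon drawn with `<path>`. Its stroke #ff0000 means score at S528, F1719. After flipping Y the toolpath is (76.37,134.04) → (105.18,144.64) → (124.17,120.51) → (107.09,95.00) → (77.54,103.36) → (76.37,134.04), returning to the start.

Shape 3 is a regular polygon drawn with `<path>`. Its stroke #ff0000 means score at S528, F1719. After flipping Y the toolpath is (79.65,97.60) → (55.93,71.57) → (45.25,105.12) → (79.65,97.60), returning to the start.

Shape 4 is a regular polygon drawn with `<polygon>`. Its stroke #000000 means cut at S732, F938. After flipping Y the toolpath is (12.56,146.13) → (75.74,154.91) → (84.52,91.73) → (21.34,82.95) → (12.56,146.13), returning to the start.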